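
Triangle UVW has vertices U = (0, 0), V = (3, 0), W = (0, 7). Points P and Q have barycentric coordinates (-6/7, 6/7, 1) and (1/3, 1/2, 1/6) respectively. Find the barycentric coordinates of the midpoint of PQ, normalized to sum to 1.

(-11/42, 19/28, 7/12)

Since both coordinate triples sum to 1, the midpoint's barycentrics are the componentwise average.
(-6/7+1/3)/2 = -11/42; similarly 19/28 and 7/12.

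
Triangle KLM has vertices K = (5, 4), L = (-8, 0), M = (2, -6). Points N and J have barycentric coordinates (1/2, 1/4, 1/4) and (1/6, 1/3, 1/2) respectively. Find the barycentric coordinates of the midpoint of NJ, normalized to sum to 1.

(1/3, 7/24, 3/8)

Since both coordinate triples sum to 1, the midpoint's barycentrics are the componentwise average.
(1/2+1/6)/2 = 1/3; similarly 7/24 and 3/8.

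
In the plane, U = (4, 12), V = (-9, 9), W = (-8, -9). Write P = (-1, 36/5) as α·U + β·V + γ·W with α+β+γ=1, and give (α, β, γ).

Signed area of the reference triangle: [UVW] = ½·(4·(9−(-9)) + (-9)·(-9−12) + (-8)·(12−9)) = ½·(72 + 189 − 24) = 237/2.
[PVW] = ½·((-1)·(9−(-9)) + (-9)·(-9−(36/5)) + (-8)·(36/5−9)) = ½·(-18 + 729/5 + 72/5) = 711/10, so the U-coordinate is (711/10)/(237/2) = 3/5.
[UPW] = ½·(4·(36/5−(-9)) + (-1)·(-9−12) + (-8)·(12−(36/5))) = ½·(324/5 + 21 − 192/5) = 237/10, so the V-coordinate is 1/5.
[UVP] = ½·(4·(9−(36/5)) + (-9)·(36/5−12) + (-1)·(12−9)) = ½·(36/5 + 216/5 − 3) = 237/10, so the W-coordinate is 1/5.

(3/5, 1/5, 1/5)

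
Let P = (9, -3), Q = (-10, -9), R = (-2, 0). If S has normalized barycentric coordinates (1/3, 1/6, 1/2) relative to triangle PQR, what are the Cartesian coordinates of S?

S = (1/3)·P + (1/6)·Q + (1/2)·R.
x-coordinate: (1/3)·9 + (1/6)·(-10) + (1/2)·(-2) = 1/3.
y-coordinate: (1/3)·(-3) + (1/6)·(-9) + (1/2)·0 = -5/2.

(1/3, -5/2)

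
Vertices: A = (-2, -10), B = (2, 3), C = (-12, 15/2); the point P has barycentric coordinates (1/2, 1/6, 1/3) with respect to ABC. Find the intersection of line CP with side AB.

(-1, -27/4)

Line CP meets AB where the C-coordinate vanishes; zeroing P's C-weight and renormalizing leaves A, B-weights 1/2 : 1/6 → (3/4, 1/4).
So Q = (3/4)·A + (1/4)·B = (-1, -27/4).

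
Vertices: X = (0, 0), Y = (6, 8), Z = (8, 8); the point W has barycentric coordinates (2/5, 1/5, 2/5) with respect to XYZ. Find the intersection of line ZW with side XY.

(2, 8/3)

Line ZW meets XY where the Z-coordinate vanishes; zeroing W's Z-weight and renormalizing leaves X, Y-weights 2/5 : 1/5 → (2/3, 1/3).
So V = (2/3)·X + (1/3)·Y = (2, 8/3).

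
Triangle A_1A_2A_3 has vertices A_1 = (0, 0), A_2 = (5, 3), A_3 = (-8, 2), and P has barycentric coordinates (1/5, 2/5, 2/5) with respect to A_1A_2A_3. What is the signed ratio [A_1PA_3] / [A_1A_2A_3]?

The signed ratio [A_1PA_3]/[A_1A_2A_3] equals the barycentric coordinate of P at vertex A_2, which is 2/5.

2/5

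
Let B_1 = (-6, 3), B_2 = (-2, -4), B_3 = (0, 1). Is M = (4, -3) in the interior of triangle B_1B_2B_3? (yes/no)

Barycentric coordinates of M: (-14/17, 8/17, 23/17).
The three coordinates are negative, positive, positive; a point is interior exactly when all three are positive.

no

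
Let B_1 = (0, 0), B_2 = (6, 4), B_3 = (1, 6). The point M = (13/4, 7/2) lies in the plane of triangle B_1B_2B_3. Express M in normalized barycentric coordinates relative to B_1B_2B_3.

(1/4, 1/2, 1/4)

Signed area of the reference triangle: [B_1B_2B_3] = ½·(0·(4−6) + 6·(6−0) + 1·(0−4)) = ½·(0 + 36 − 4) = 16.
[MB_2B_3] = ½·((13/4)·(4−6) + 6·(6−(7/2)) + 1·(7/2−4)) = ½·(-13/2 + 15 − 1/2) = 4, so the B_1-coordinate is 4/16 = 1/4.
[B_1MB_3] = ½·(0·(7/2−6) + (13/4)·(6−0) + 1·(0−(7/2))) = ½·(0 + 39/2 − 7/2) = 8, so the B_2-coordinate is 1/2.
[B_1B_2M] = ½·(0·(4−(7/2)) + 6·(7/2−0) + (13/4)·(0−4)) = ½·(0 + 21 − 13) = 4, so the B_3-coordinate is 1/4.
Check: 1/4 + 1/2 + 1/4 = 1.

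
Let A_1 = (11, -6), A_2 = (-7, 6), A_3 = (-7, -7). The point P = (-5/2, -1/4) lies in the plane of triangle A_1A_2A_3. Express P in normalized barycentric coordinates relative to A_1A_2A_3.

(1/4, 1/2, 1/4)

Signed area of the reference triangle: [A_1A_2A_3] = ½·(11·(6−(-7)) + (-7)·(-7−(-6)) + (-7)·(-6−6)) = ½·(143 + 7 + 84) = 117.
[PA_2A_3] = ½·((-5/2)·(6−(-7)) + (-7)·(-7−(-1/4)) + (-7)·(-1/4−6)) = ½·(-65/2 + 189/4 + 175/4) = 117/4, so the A_1-coordinate is (117/4)/117 = 1/4.
[A_1PA_3] = ½·(11·(-1/4−(-7)) + (-5/2)·(-7−(-6)) + (-7)·(-6−(-1/4))) = ½·(297/4 + 5/2 + 161/4) = 117/2, so the A_2-coordinate is 1/2.
[A_1A_2P] = ½·(11·(6−(-1/4)) + (-7)·(-1/4−(-6)) + (-5/2)·(-6−6)) = ½·(275/4 − 161/4 + 30) = 117/4, so the A_3-coordinate is 1/4.
Check: 1/4 + 1/2 + 1/4 = 1.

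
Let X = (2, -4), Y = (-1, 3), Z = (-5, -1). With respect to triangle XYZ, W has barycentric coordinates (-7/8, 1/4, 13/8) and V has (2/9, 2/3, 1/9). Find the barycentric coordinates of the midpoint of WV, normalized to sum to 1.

Since both coordinate triples sum to 1, the midpoint's barycentrics are the componentwise average.
(-7/8+2/9)/2 = -47/144; similarly 11/24 and 125/144.

(-47/144, 11/24, 125/144)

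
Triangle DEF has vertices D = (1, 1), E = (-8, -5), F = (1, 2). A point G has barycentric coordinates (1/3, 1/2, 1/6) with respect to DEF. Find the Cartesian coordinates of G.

(-7/2, -11/6)

G = (1/3)·D + (1/2)·E + (1/6)·F.
x-coordinate: (1/3)·1 + (1/2)·(-8) + (1/6)·1 = -7/2.
y-coordinate: (1/3)·1 + (1/2)·(-5) + (1/6)·2 = -11/6.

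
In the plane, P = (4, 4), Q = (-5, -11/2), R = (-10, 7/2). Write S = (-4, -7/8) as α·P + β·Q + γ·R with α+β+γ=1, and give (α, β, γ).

Signed area of the reference triangle: [PQR] = ½·(4·(-11/2−(7/2)) + (-5)·(7/2−4) + (-10)·(4−(-11/2))) = ½·(-36 + 5/2 − 95) = -257/4.
[SQR] = ½·((-4)·(-11/2−(7/2)) + (-5)·(7/2−(-7/8)) + (-10)·(-7/8−(-11/2))) = ½·(36 − 175/8 − 185/4) = -257/16, so the P-coordinate is (-257/16)/(-257/4) = 1/4.
[PSR] = ½·(4·(-7/8−(7/2)) + (-4)·(7/2−4) + (-10)·(4−(-7/8))) = ½·(-35/2 + 2 − 195/4) = -257/8, so the Q-coordinate is 1/2.
[PQS] = ½·(4·(-11/2−(-7/8)) + (-5)·(-7/8−4) + (-4)·(4−(-11/2))) = ½·(-37/2 + 195/8 − 38) = -257/16, so the R-coordinate is 1/4.

(1/4, 1/2, 1/4)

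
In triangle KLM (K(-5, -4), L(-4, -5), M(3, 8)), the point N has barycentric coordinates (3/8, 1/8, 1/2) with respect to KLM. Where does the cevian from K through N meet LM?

Line KN meets LM where the K-coordinate vanishes; zeroing N's K-weight and renormalizing leaves L, M-weights 1/8 : 1/2 → (1/5, 4/5).
So J = (1/5)·L + (4/5)·M = (8/5, 27/5).

(8/5, 27/5)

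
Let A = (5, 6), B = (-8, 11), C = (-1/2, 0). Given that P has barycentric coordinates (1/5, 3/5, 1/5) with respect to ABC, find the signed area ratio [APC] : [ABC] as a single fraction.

3/5

The signed ratio [APC]/[ABC] equals the barycentric coordinate of P at vertex B, which is 3/5.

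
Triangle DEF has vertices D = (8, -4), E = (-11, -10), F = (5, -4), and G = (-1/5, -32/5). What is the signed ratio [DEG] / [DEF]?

[DEF] = ½·(8·(-10−(-4)) + (-11)·(-4−(-4)) + 5·(-4−(-10))) = ½·(-48 + 0 + 30) = -9.
[DEG] = ½·(8·(-10−(-32/5)) + (-11)·(-32/5−(-4)) + (-1/5)·(-4−(-10))) = ½·(-144/5 + 132/5 − 6/5) = -9/5, so the ratio is (-9/5)/(-9) = 1/5.

1/5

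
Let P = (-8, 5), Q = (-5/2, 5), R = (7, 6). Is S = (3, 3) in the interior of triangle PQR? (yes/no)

Barycentric coordinates of S: (-49/11, 82/11, -2).
The three coordinates are negative, positive, negative; a point is interior exactly when all three are positive.

no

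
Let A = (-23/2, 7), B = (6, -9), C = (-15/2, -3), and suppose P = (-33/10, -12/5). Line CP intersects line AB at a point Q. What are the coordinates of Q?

Barycentric coordinates of P with respect to ABC: (3/10, 2/5, 3/10).
On side AB the C-coordinate is zero; dropping P's C-weight 3/10 and renormalizing the remaining 3/10 : 2/5 gives weights 3/7, 4/7 on A, B.
Q = (3/7)·(-23/2, 7) + (4/7)·(6, -9) = (-3/2, -15/7).

(-3/2, -15/7)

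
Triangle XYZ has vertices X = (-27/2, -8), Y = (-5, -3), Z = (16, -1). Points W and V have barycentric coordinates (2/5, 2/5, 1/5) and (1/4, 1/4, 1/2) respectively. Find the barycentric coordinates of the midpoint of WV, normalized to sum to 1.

(13/40, 13/40, 7/20)

Since both coordinate triples sum to 1, the midpoint's barycentrics are the componentwise average.
(2/5+1/4)/2 = 13/40; similarly 13/40 and 7/20.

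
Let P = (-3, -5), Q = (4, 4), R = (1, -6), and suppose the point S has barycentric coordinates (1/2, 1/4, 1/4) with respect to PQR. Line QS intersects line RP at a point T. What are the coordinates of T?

Line QS meets RP where the Q-coordinate vanishes; zeroing S's Q-weight and renormalizing leaves R, P-weights 1/4 : 1/2 → (1/3, 2/3).
So T = (1/3)·R + (2/3)·P = (-5/3, -16/3).

(-5/3, -16/3)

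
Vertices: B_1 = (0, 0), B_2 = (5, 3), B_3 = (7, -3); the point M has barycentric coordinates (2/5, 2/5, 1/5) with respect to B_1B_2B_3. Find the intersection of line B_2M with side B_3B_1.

(7/3, -1)

Line B_2M meets B_3B_1 where the B_2-coordinate vanishes; zeroing M's B_2-weight and renormalizing leaves B_3, B_1-weights 1/5 : 2/5 → (1/3, 2/3).
So N = (1/3)·B_3 + (2/3)·B_1 = (7/3, -1).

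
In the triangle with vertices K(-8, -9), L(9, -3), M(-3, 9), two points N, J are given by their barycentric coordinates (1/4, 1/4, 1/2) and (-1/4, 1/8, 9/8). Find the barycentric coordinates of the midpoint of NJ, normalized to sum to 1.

Since both coordinate triples sum to 1, the midpoint's barycentrics are the componentwise average.
(1/4+-1/4)/2 = 0; similarly 3/16 and 13/16.

(0, 3/16, 13/16)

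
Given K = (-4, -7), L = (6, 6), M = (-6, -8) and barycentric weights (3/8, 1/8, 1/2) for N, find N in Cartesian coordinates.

(-15/4, -47/8)

N = (3/8)·K + (1/8)·L + (1/2)·M.
x-coordinate: (3/8)·(-4) + (1/8)·6 + (1/2)·(-6) = -15/4.
y-coordinate: (3/8)·(-7) + (1/8)·6 + (1/2)·(-8) = -47/8.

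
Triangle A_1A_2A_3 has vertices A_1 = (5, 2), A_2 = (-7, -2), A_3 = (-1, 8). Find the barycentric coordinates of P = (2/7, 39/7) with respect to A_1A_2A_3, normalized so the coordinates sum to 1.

Signed area of the reference triangle: [A_1A_2A_3] = ½·(5·(-2−8) + (-7)·(8−2) + (-1)·(2−(-2))) = ½·(-50 − 42 − 4) = -48.
[PA_2A_3] = ½·((2/7)·(-2−8) + (-7)·(8−(39/7)) + (-1)·(39/7−(-2))) = ½·(-20/7 − 17 − 53/7) = -96/7, so the A_1-coordinate is (-96/7)/(-48) = 2/7.
[A_1PA_3] = ½·(5·(39/7−8) + (2/7)·(8−2) + (-1)·(2−(39/7))) = ½·(-85/7 + 12/7 + 25/7) = -24/7, so the A_2-coordinate is 1/14.
[A_1A_2P] = ½·(5·(-2−(39/7)) + (-7)·(39/7−2) + (2/7)·(2−(-2))) = ½·(-265/7 − 25 + 8/7) = -216/7, so the A_3-coordinate is 9/14.
Check: 2/7 + 1/14 + 9/14 = 1.

(2/7, 1/14, 9/14)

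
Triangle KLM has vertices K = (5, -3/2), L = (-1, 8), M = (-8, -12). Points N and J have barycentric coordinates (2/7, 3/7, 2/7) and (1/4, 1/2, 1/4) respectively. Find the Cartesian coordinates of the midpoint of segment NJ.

Barycentric coordinates of the midpoint are the average: (15/56, 13/28, 15/56).
Converting: (15/56)·K + (13/28)·L + (15/56)·M = (-71/56, 11/112).

(-71/56, 11/112)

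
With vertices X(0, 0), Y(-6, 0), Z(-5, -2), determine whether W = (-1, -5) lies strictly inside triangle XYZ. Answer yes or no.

no

Barycentric coordinates of W: (5/12, -23/12, 5/2).
The three coordinates are positive, negative, positive; a point is interior exactly when all three are positive.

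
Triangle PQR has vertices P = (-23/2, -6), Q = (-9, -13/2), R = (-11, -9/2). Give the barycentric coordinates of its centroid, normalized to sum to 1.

(1/3, 1/3, 1/3)

The centroid is the average of the vertices, so each weight is 1/3.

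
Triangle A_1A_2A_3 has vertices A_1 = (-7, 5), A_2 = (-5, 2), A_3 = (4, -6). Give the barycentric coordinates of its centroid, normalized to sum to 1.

(1/3, 1/3, 1/3)

The centroid is the average of the vertices, so each weight is 1/3.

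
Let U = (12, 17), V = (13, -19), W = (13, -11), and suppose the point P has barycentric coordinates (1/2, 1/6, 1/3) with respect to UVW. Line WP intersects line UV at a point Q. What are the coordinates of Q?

Line WP meets UV where the W-coordinate vanishes; zeroing P's W-weight and renormalizing leaves U, V-weights 1/2 : 1/6 → (3/4, 1/4).
So Q = (3/4)·U + (1/4)·V = (49/4, 8).

(49/4, 8)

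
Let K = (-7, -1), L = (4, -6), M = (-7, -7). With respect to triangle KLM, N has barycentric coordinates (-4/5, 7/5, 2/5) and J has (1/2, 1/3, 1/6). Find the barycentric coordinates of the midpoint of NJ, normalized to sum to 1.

Since both coordinate triples sum to 1, the midpoint's barycentrics are the componentwise average.
(-4/5+1/2)/2 = -3/20; similarly 13/15 and 17/60.

(-3/20, 13/15, 17/60)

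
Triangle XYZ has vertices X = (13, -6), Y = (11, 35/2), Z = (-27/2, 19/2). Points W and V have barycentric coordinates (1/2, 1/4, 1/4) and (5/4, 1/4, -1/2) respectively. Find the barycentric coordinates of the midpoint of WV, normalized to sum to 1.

Since both coordinate triples sum to 1, the midpoint's barycentrics are the componentwise average.
(1/2+5/4)/2 = 7/8; similarly 1/4 and -1/8.

(7/8, 1/4, -1/8)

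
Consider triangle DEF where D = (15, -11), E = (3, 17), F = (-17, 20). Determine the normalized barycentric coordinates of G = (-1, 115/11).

(3/11, 4/11, 4/11)

Signed area of the reference triangle: [DEF] = ½·(15·(17−20) + 3·(20−(-11)) + (-17)·(-11−17)) = ½·(-45 + 93 + 476) = 262.
[GEF] = ½·((-1)·(17−20) + 3·(20−(115/11)) + (-17)·(115/11−17)) = ½·(3 + 315/11 + 1224/11) = 786/11, so the D-coordinate is (786/11)/262 = 3/11.
[DGF] = ½·(15·(115/11−20) + (-1)·(20−(-11)) + (-17)·(-11−(115/11))) = ½·(-1575/11 − 31 + 4012/11) = 1048/11, so the E-coordinate is 4/11.
[DEG] = ½·(15·(17−(115/11)) + 3·(115/11−(-11)) + (-1)·(-11−17)) = ½·(1080/11 + 708/11 + 28) = 1048/11, so the F-coordinate is 4/11.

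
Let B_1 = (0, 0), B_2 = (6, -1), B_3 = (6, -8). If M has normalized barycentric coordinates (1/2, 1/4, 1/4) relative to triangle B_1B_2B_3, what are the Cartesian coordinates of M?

M = (1/2)·B_1 + (1/4)·B_2 + (1/4)·B_3.
x-coordinate: (1/2)·0 + (1/4)·6 + (1/4)·6 = 3.
y-coordinate: (1/2)·0 + (1/4)·(-1) + (1/4)·(-8) = -9/4.

(3, -9/4)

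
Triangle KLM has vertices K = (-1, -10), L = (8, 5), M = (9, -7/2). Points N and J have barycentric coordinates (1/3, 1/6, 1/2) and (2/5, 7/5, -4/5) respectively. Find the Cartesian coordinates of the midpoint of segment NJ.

Barycentric coordinates of the midpoint are the average: (11/30, 47/60, -3/20).
Converting: (11/30)·K + (47/60)·L + (-3/20)·M = (91/20, 31/40).

(91/20, 31/40)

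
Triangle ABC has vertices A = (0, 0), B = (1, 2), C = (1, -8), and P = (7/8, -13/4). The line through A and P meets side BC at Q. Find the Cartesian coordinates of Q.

(1, -26/7)

Barycentric coordinates of P with respect to ABC: (1/8, 3/8, 1/2).
On side BC the A-coordinate is zero; dropping P's A-weight 1/8 and renormalizing the remaining 3/8 : 1/2 gives weights 3/7, 4/7 on B, C.
Q = (3/7)·(1, 2) + (4/7)·(1, -8) = (1, -26/7).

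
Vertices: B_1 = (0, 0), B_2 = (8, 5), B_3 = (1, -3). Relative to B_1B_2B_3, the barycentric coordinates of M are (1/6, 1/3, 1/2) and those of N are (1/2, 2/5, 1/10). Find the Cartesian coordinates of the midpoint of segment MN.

Barycentric coordinates of the midpoint are the average: (1/3, 11/30, 3/10).
Converting: (1/3)·B_1 + (11/30)·B_2 + (3/10)·B_3 = (97/30, 14/15).

(97/30, 14/15)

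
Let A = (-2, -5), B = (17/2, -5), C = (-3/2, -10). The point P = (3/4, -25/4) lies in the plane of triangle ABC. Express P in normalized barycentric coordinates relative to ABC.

Signed area of the reference triangle: [ABC] = ½·((-2)·(-5−(-10)) + (17/2)·(-10−(-5)) + (-3/2)·(-5−(-5))) = ½·(-10 − 85/2 + 0) = -105/4.
[PBC] = ½·((3/4)·(-5−(-10)) + (17/2)·(-10−(-25/4)) + (-3/2)·(-25/4−(-5))) = ½·(15/4 − 255/8 + 15/8) = -105/8, so the A-coordinate is (-105/8)/(-105/4) = 1/2.
[APC] = ½·((-2)·(-25/4−(-10)) + (3/4)·(-10−(-5)) + (-3/2)·(-5−(-25/4))) = ½·(-15/2 − 15/4 − 15/8) = -105/16, so the B-coordinate is 1/4.
[ABP] = ½·((-2)·(-5−(-25/4)) + (17/2)·(-25/4−(-5)) + (3/4)·(-5−(-5))) = ½·(-5/2 − 85/8 + 0) = -105/16, so the C-coordinate is 1/4.
Check: 1/2 + 1/4 + 1/4 = 1.

(1/2, 1/4, 1/4)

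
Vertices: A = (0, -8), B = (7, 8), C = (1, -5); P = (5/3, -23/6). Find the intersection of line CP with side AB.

(7/3, -8/3)

Barycentric coordinates of P with respect to ABC: (1/3, 1/6, 1/2).
On side AB the C-coordinate is zero; dropping P's C-weight 1/2 and renormalizing the remaining 1/3 : 1/6 gives weights 2/3, 1/3 on A, B.
Q = (2/3)·(0, -8) + (1/3)·(7, 8) = (7/3, -8/3).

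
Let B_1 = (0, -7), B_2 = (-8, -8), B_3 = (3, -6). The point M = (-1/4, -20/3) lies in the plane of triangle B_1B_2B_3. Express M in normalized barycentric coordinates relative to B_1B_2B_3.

(1/6, 1/4, 7/12)

Signed area of the reference triangle: [B_1B_2B_3] = ½·(0·(-8−(-6)) + (-8)·(-6−(-7)) + 3·(-7−(-8))) = ½·(0 − 8 + 3) = -5/2.
[MB_2B_3] = ½·((-1/4)·(-8−(-6)) + (-8)·(-6−(-20/3)) + 3·(-20/3−(-8))) = ½·(1/2 − 16/3 + 4) = -5/12, so the B_1-coordinate is (-5/12)/(-5/2) = 1/6.
[B_1MB_3] = ½·(0·(-20/3−(-6)) + (-1/4)·(-6−(-7)) + 3·(-7−(-20/3))) = ½·(0 − 1/4 − 1) = -5/8, so the B_2-coordinate is 1/4.
[B_1B_2M] = ½·(0·(-8−(-20/3)) + (-8)·(-20/3−(-7)) + (-1/4)·(-7−(-8))) = ½·(0 − 8/3 − 1/4) = -35/24, so the B_3-coordinate is 7/12.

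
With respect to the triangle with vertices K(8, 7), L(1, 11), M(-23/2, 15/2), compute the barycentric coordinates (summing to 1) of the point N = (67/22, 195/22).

(5/11, 5/11, 1/11)

Signed area of the reference triangle: [KLM] = ½·(8·(11−(15/2)) + 1·(15/2−7) + (-23/2)·(7−11)) = ½·(28 + 1/2 + 46) = 149/4.
[NLM] = ½·((67/22)·(11−(15/2)) + 1·(15/2−(195/22)) + (-23/2)·(195/22−11)) = ½·(469/44 − 15/11 + 1081/44) = 745/44, so the K-coordinate is (745/44)/(149/4) = 5/11.
[KNM] = ½·(8·(195/22−(15/2)) + (67/22)·(15/2−7) + (-23/2)·(7−(195/22))) = ½·(120/11 + 67/44 + 943/44) = 745/44, so the L-coordinate is 5/11.
[KLN] = ½·(8·(11−(195/22)) + 1·(195/22−7) + (67/22)·(7−11)) = ½·(188/11 + 41/22 − 134/11) = 149/44, so the M-coordinate is 1/11.
Check: 5/11 + 5/11 + 1/11 = 1.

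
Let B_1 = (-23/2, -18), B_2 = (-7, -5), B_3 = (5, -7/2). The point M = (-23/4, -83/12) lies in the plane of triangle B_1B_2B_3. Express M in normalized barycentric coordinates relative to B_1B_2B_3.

Signed area of the reference triangle: [B_1B_2B_3] = ½·((-23/2)·(-5−(-7/2)) + (-7)·(-7/2−(-18)) + 5·(-18−(-5))) = ½·(69/4 − 203/2 − 65) = -597/8.
[MB_2B_3] = ½·((-23/4)·(-5−(-7/2)) + (-7)·(-7/2−(-83/12)) + 5·(-83/12−(-5))) = ½·(69/8 − 287/12 − 115/12) = -199/16, so the B_1-coordinate is (-199/16)/(-597/8) = 1/6.
[B_1MB_3] = ½·((-23/2)·(-83/12−(-7/2)) + (-23/4)·(-7/2−(-18)) + 5·(-18−(-83/12))) = ½·(943/24 − 667/8 − 665/12) = -199/4, so the B_2-coordinate is 2/3.
[B_1B_2M] = ½·((-23/2)·(-5−(-83/12)) + (-7)·(-83/12−(-18)) + (-23/4)·(-18−(-5))) = ½·(-529/24 − 931/12 + 299/4) = -199/16, so the B_3-coordinate is 1/6.
Check: 1/6 + 2/3 + 1/6 = 1.

(1/6, 2/3, 1/6)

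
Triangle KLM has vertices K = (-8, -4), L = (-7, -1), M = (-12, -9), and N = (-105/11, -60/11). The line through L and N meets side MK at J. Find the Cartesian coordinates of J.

Barycentric coordinates of N with respect to KLM: (3/11, 3/11, 5/11).
On side MK the L-coordinate is zero; dropping N's L-weight 3/11 and renormalizing the remaining 5/11 : 3/11 gives weights 5/8, 3/8 on M, K.
J = (5/8)·(-12, -9) + (3/8)·(-8, -4) = (-21/2, -57/8).

(-21/2, -57/8)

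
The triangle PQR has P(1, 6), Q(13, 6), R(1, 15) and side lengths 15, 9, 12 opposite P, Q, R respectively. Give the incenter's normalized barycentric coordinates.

(5/12, 1/4, 1/3)

The incenter has barycentric coordinates proportional to the opposite side lengths: (15 : 9 : 12).
Normalizing by 15+9+12 = 36 gives (5/12, 1/4, 1/3).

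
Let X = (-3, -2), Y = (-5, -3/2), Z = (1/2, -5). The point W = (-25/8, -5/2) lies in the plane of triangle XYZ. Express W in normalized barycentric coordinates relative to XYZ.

Signed area of the reference triangle: [XYZ] = ½·((-3)·(-3/2−(-5)) + (-5)·(-5−(-2)) + (1/2)·(-2−(-3/2))) = ½·(-21/2 + 15 − 1/4) = 17/8.
[WYZ] = ½·((-25/8)·(-3/2−(-5)) + (-5)·(-5−(-5/2)) + (1/2)·(-5/2−(-3/2))) = ½·(-175/16 + 25/2 − 1/2) = 17/32, so the X-coordinate is (17/32)/(17/8) = 1/4.
[XWZ] = ½·((-3)·(-5/2−(-5)) + (-25/8)·(-5−(-2)) + (1/2)·(-2−(-5/2))) = ½·(-15/2 + 75/8 + 1/4) = 17/16, so the Y-coordinate is 1/2.
[XYW] = ½·((-3)·(-3/2−(-5/2)) + (-5)·(-5/2−(-2)) + (-25/8)·(-2−(-3/2))) = ½·(-3 + 5/2 + 25/16) = 17/32, so the Z-coordinate is 1/4.
Check: 1/4 + 1/2 + 1/4 = 1.

(1/4, 1/2, 1/4)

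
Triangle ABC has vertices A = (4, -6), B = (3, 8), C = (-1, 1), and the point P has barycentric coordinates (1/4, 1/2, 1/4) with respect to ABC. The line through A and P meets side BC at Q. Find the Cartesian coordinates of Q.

Line AP meets BC where the A-coordinate vanishes; zeroing P's A-weight and renormalizing leaves B, C-weights 1/2 : 1/4 → (2/3, 1/3).
So Q = (2/3)·B + (1/3)·C = (5/3, 17/3).

(5/3, 17/3)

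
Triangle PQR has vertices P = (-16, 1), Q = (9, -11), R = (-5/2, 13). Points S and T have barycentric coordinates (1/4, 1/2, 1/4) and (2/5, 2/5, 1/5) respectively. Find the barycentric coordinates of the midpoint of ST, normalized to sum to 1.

(13/40, 9/20, 9/40)

Since both coordinate triples sum to 1, the midpoint's barycentrics are the componentwise average.
(1/4+2/5)/2 = 13/40; similarly 9/20 and 9/40.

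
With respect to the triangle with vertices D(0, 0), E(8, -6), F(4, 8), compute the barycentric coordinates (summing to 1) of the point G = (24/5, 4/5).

(1/5, 2/5, 2/5)

Signed area of the reference triangle: [DEF] = ½·(0·(-6−8) + 8·(8−0) + 4·(0−(-6))) = ½·(0 + 64 + 24) = 44.
[GEF] = ½·((24/5)·(-6−8) + 8·(8−(4/5)) + 4·(4/5−(-6))) = ½·(-336/5 + 288/5 + 136/5) = 44/5, so the D-coordinate is (44/5)/44 = 1/5.
[DGF] = ½·(0·(4/5−8) + (24/5)·(8−0) + 4·(0−(4/5))) = ½·(0 + 192/5 − 16/5) = 88/5, so the E-coordinate is 2/5.
[DEG] = ½·(0·(-6−(4/5)) + 8·(4/5−0) + (24/5)·(0−(-6))) = ½·(0 + 32/5 + 144/5) = 88/5, so the F-coordinate is 2/5.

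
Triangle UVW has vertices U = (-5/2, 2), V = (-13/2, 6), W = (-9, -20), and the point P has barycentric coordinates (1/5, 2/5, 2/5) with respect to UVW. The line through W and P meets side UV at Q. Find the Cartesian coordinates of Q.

Line WP meets UV where the W-coordinate vanishes; zeroing P's W-weight and renormalizing leaves U, V-weights 1/5 : 2/5 → (1/3, 2/3).
So Q = (1/3)·U + (2/3)·V = (-31/6, 14/3).

(-31/6, 14/3)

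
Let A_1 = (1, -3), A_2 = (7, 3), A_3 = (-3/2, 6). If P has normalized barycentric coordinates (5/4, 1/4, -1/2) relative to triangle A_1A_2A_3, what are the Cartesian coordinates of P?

(15/4, -6)

P = (5/4)·A_1 + (1/4)·A_2 + (-1/2)·A_3.
x-coordinate: (5/4)·1 + (1/4)·7 + (-1/2)·(-3/2) = 15/4.
y-coordinate: (5/4)·(-3) + (1/4)·3 + (-1/2)·6 = -6.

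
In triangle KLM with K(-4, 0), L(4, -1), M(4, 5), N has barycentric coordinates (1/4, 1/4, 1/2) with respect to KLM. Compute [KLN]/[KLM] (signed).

1/2

The signed ratio [KLN]/[KLM] equals the barycentric coordinate of N at vertex M, which is 1/2.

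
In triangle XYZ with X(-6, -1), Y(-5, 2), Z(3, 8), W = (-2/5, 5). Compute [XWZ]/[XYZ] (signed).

[XYZ] = ½·((-6)·(2−8) + (-5)·(8−(-1)) + 3·(-1−2)) = ½·(36 − 45 − 9) = -9.
[XWZ] = ½·((-6)·(5−8) + (-2/5)·(8−(-1)) + 3·(-1−5)) = ½·(18 − 18/5 − 18) = -9/5, so the ratio is (-9/5)/(-9) = 1/5.

1/5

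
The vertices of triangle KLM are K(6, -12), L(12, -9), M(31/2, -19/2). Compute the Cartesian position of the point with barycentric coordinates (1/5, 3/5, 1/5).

(23/2, -97/10)

N = (1/5)·K + (3/5)·L + (1/5)·M.
x-coordinate: (1/5)·6 + (3/5)·12 + (1/5)·(31/2) = 23/2.
y-coordinate: (1/5)·(-12) + (3/5)·(-9) + (1/5)·(-19/2) = -97/10.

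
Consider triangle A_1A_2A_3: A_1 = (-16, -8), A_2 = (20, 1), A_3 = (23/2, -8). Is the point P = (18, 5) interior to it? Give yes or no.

Barycentric coordinates of P: (104/495, 13/9, -36/55).
The three coordinates are positive, positive, negative; a point is interior exactly when all three are positive.

no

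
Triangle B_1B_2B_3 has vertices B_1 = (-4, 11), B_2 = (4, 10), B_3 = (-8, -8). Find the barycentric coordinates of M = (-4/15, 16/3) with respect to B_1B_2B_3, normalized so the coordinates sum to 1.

Signed area of the reference triangle: [B_1B_2B_3] = ½·((-4)·(10−(-8)) + 4·(-8−11) + (-8)·(11−10)) = ½·(-72 − 76 − 8) = -78.
[MB_2B_3] = ½·((-4/15)·(10−(-8)) + 4·(-8−(16/3)) + (-8)·(16/3−10)) = ½·(-24/5 − 160/3 + 112/3) = -52/5, so the B_1-coordinate is (-52/5)/(-78) = 2/15.
[B_1MB_3] = ½·((-4)·(16/3−(-8)) + (-4/15)·(-8−11) + (-8)·(11−(16/3))) = ½·(-160/3 + 76/15 − 136/3) = -234/5, so the B_2-coordinate is 3/5.
[B_1B_2M] = ½·((-4)·(10−(16/3)) + 4·(16/3−11) + (-4/15)·(11−10)) = ½·(-56/3 − 68/3 − 4/15) = -104/5, so the B_3-coordinate is 4/15.

(2/15, 3/5, 4/15)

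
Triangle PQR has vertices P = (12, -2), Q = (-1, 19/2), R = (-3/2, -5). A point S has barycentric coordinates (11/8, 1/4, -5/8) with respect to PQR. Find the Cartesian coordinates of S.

S = (11/8)·P + (1/4)·Q + (-5/8)·R.
x-coordinate: (11/8)·12 + (1/4)·(-1) + (-5/8)·(-3/2) = 275/16.
y-coordinate: (11/8)·(-2) + (1/4)·(19/2) + (-5/8)·(-5) = 11/4.

(275/16, 11/4)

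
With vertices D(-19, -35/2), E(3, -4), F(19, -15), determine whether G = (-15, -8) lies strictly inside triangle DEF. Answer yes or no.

Barycentric coordinates of G: (131/229, 351/458, -155/458).
The three coordinates are positive, positive, negative; a point is interior exactly when all three are positive.

no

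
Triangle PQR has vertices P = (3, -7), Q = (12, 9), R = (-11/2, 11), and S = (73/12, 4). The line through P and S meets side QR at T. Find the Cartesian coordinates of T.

(61/8, 19/2)

Barycentric coordinates of S with respect to PQR: (1/3, 1/2, 1/6).
On side QR the P-coordinate is zero; dropping S's P-weight 1/3 and renormalizing the remaining 1/2 : 1/6 gives weights 3/4, 1/4 on Q, R.
T = (3/4)·(12, 9) + (1/4)·(-11/2, 11) = (61/8, 19/2).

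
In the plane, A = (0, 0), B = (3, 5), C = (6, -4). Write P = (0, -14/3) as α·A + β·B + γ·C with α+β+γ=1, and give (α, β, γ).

(4/3, -2/3, 1/3)

Signed area of the reference triangle: [ABC] = ½·(0·(5−(-4)) + 3·(-4−0) + 6·(0−5)) = ½·(0 − 12 − 30) = -21.
[PBC] = ½·(0·(5−(-4)) + 3·(-4−(-14/3)) + 6·(-14/3−5)) = ½·(0 + 2 − 58) = -28, so the A-coordinate is (-28)/(-21) = 4/3.
[APC] = ½·(0·(-14/3−(-4)) + 0·(-4−0) + 6·(0−(-14/3))) = ½·(0 + 0 + 28) = 14, so the B-coordinate is -2/3.
[ABP] = ½·(0·(5−(-14/3)) + 3·(-14/3−0) + 0·(0−5)) = ½·(0 − 14 + 0) = -7, so the C-coordinate is 1/3.
Check: 4/3 − 2/3 + 1/3 = 1.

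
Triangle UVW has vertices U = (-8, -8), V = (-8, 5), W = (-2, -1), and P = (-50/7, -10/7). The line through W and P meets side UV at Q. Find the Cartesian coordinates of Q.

Barycentric coordinates of P with respect to UVW: (3/7, 3/7, 1/7).
On side UV the W-coordinate is zero; dropping P's W-weight 1/7 and renormalizing the remaining 3/7 : 3/7 gives weights 1/2, 1/2 on U, V.
Q = (1/2)·(-8, -8) + (1/2)·(-8, 5) = (-8, -3/2).

(-8, -3/2)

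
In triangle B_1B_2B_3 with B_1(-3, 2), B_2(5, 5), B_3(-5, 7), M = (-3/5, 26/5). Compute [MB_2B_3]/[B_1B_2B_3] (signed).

[B_1B_2B_3] = ½·((-3)·(5−7) + 5·(7−2) + (-5)·(2−5)) = ½·(6 + 25 + 15) = 23.
[MB_2B_3] = ½·((-3/5)·(5−7) + 5·(7−(26/5)) + (-5)·(26/5−5)) = ½·(6/5 + 9 − 1) = 23/5, so the ratio is (23/5)/23 = 1/5.

1/5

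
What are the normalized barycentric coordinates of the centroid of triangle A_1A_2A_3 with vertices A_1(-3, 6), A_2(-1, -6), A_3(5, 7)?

(1/3, 1/3, 1/3)

The centroid is the average of the vertices, so each weight is 1/3.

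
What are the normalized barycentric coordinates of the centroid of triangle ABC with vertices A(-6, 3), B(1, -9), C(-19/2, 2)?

(1/3, 1/3, 1/3)

The centroid is the average of the vertices, so each weight is 1/3.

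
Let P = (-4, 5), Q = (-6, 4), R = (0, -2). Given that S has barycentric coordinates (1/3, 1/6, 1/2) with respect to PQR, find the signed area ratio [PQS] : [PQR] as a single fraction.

The signed ratio [PQS]/[PQR] equals the barycentric coordinate of S at vertex R, which is 1/2.

1/2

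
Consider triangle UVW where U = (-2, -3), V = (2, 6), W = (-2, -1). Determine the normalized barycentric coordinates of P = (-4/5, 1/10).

(1/2, 3/10, 1/5)

Signed area of the reference triangle: [UVW] = ½·((-2)·(6−(-1)) + 2·(-1−(-3)) + (-2)·(-3−6)) = ½·(-14 + 4 + 18) = 4.
[PVW] = ½·((-4/5)·(6−(-1)) + 2·(-1−(1/10)) + (-2)·(1/10−6)) = ½·(-28/5 − 11/5 + 59/5) = 2, so the U-coordinate is 2/4 = 1/2.
[UPW] = ½·((-2)·(1/10−(-1)) + (-4/5)·(-1−(-3)) + (-2)·(-3−(1/10))) = ½·(-11/5 − 8/5 + 31/5) = 6/5, so the V-coordinate is 3/10.
[UVP] = ½·((-2)·(6−(1/10)) + 2·(1/10−(-3)) + (-4/5)·(-3−6)) = ½·(-59/5 + 31/5 + 36/5) = 4/5, so the W-coordinate is 1/5.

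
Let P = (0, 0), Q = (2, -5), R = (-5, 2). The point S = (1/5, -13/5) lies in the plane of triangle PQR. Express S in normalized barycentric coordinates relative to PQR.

Signed area of the reference triangle: [PQR] = ½·(0·(-5−2) + 2·(2−0) + (-5)·(0−(-5))) = ½·(0 + 4 − 25) = -21/2.
[SQR] = ½·((1/5)·(-5−2) + 2·(2−(-13/5)) + (-5)·(-13/5−(-5))) = ½·(-7/5 + 46/5 − 12) = -21/10, so the P-coordinate is (-21/10)/(-21/2) = 1/5.
[PSR] = ½·(0·(-13/5−2) + (1/5)·(2−0) + (-5)·(0−(-13/5))) = ½·(0 + 2/5 − 13) = -63/10, so the Q-coordinate is 3/5.
[PQS] = ½·(0·(-5−(-13/5)) + 2·(-13/5−0) + (1/5)·(0−(-5))) = ½·(0 − 26/5 + 1) = -21/10, so the R-coordinate is 1/5.

(1/5, 3/5, 1/5)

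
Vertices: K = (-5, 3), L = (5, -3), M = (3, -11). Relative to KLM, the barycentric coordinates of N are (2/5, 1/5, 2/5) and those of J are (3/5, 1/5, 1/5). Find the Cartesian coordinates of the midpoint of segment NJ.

(-3/5, -12/5)

Barycentric coordinates of the midpoint are the average: (1/2, 1/5, 3/10).
Converting: (1/2)·K + (1/5)·L + (3/10)·M = (-3/5, -12/5).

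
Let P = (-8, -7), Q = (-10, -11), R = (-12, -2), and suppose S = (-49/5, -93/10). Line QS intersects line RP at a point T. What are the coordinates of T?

Barycentric coordinates of S with respect to PQR: (1/5, 7/10, 1/10).
On side RP the Q-coordinate is zero; dropping S's Q-weight 7/10 and renormalizing the remaining 1/10 : 1/5 gives weights 1/3, 2/3 on R, P.
T = (1/3)·(-12, -2) + (2/3)·(-8, -7) = (-28/3, -16/3).

(-28/3, -16/3)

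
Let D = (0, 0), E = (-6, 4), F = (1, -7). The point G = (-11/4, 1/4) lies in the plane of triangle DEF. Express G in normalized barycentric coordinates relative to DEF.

(1/4, 1/2, 1/4)

Signed area of the reference triangle: [DEF] = ½·(0·(4−(-7)) + (-6)·(-7−0) + 1·(0−4)) = ½·(0 + 42 − 4) = 19.
[GEF] = ½·((-11/4)·(4−(-7)) + (-6)·(-7−(1/4)) + 1·(1/4−4)) = ½·(-121/4 + 87/2 − 15/4) = 19/4, so the D-coordinate is (19/4)/19 = 1/4.
[DGF] = ½·(0·(1/4−(-7)) + (-11/4)·(-7−0) + 1·(0−(1/4))) = ½·(0 + 77/4 − 1/4) = 19/2, so the E-coordinate is 1/2.
[DEG] = ½·(0·(4−(1/4)) + (-6)·(1/4−0) + (-11/4)·(0−4)) = ½·(0 − 3/2 + 11) = 19/4, so the F-coordinate is 1/4.
Check: 1/4 + 1/2 + 1/4 = 1.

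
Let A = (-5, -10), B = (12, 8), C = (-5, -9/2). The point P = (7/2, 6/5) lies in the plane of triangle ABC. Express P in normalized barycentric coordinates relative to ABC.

Signed area of the reference triangle: [ABC] = ½·((-5)·(8−(-9/2)) + 12·(-9/2−(-10)) + (-5)·(-10−8)) = ½·(-125/2 + 66 + 90) = 187/4.
[PBC] = ½·((7/2)·(8−(-9/2)) + 12·(-9/2−(6/5)) + (-5)·(6/5−8)) = ½·(175/4 − 342/5 + 34) = 187/40, so the A-coordinate is (187/40)/(187/4) = 1/10.
[APC] = ½·((-5)·(6/5−(-9/2)) + (7/2)·(-9/2−(-10)) + (-5)·(-10−(6/5))) = ½·(-57/2 + 77/4 + 56) = 187/8, so the B-coordinate is 1/2.
[ABP] = ½·((-5)·(8−(6/5)) + 12·(6/5−(-10)) + (7/2)·(-10−8)) = ½·(-34 + 672/5 − 63) = 187/10, so the C-coordinate is 2/5.

(1/10, 1/2, 2/5)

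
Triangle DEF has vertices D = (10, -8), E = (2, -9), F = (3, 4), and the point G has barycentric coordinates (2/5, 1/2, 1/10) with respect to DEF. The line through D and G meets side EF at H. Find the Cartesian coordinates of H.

Line DG meets EF where the D-coordinate vanishes; zeroing G's D-weight and renormalizing leaves E, F-weights 1/2 : 1/10 → (5/6, 1/6).
So H = (5/6)·E + (1/6)·F = (13/6, -41/6).

(13/6, -41/6)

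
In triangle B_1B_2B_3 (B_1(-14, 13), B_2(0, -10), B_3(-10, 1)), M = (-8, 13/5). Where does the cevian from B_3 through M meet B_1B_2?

(-70/9, 25/9)

Barycentric coordinates of M with respect to B_1B_2B_3: (1/2, 2/5, 1/10).
On side B_1B_2 the B_3-coordinate is zero; dropping M's B_3-weight 1/10 and renormalizing the remaining 1/2 : 2/5 gives weights 5/9, 4/9 on B_1, B_2.
N = (5/9)·(-14, 13) + (4/9)·(0, -10) = (-70/9, 25/9).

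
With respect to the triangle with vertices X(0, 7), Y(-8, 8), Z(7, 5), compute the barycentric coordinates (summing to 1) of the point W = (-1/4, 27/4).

(1/2, 1/4, 1/4)

Signed area of the reference triangle: [XYZ] = ½·(0·(8−5) + (-8)·(5−7) + 7·(7−8)) = ½·(0 + 16 − 7) = 9/2.
[WYZ] = ½·((-1/4)·(8−5) + (-8)·(5−(27/4)) + 7·(27/4−8)) = ½·(-3/4 + 14 − 35/4) = 9/4, so the X-coordinate is (9/4)/(9/2) = 1/2.
[XWZ] = ½·(0·(27/4−5) + (-1/4)·(5−7) + 7·(7−(27/4))) = ½·(0 + 1/2 + 7/4) = 9/8, so the Y-coordinate is 1/4.
[XYW] = ½·(0·(8−(27/4)) + (-8)·(27/4−7) + (-1/4)·(7−8)) = ½·(0 + 2 + 1/4) = 9/8, so the Z-coordinate is 1/4.
Check: 1/2 + 1/4 + 1/4 = 1.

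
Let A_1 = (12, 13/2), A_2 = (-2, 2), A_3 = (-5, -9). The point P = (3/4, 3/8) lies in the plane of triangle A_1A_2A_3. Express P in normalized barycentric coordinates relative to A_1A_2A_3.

Signed area of the reference triangle: [A_1A_2A_3] = ½·(12·(2−(-9)) + (-2)·(-9−(13/2)) + (-5)·(13/2−2)) = ½·(132 + 31 − 45/2) = 281/4.
[PA_2A_3] = ½·((3/4)·(2−(-9)) + (-2)·(-9−(3/8)) + (-5)·(3/8−2)) = ½·(33/4 + 75/4 + 65/8) = 281/16, so the A_1-coordinate is (281/16)/(281/4) = 1/4.
[A_1PA_3] = ½·(12·(3/8−(-9)) + (3/4)·(-9−(13/2)) + (-5)·(13/2−(3/8))) = ½·(225/2 − 93/8 − 245/8) = 281/8, so the A_2-coordinate is 1/2.
[A_1A_2P] = ½·(12·(2−(3/8)) + (-2)·(3/8−(13/2)) + (3/4)·(13/2−2)) = ½·(39/2 + 49/4 + 27/8) = 281/16, so the A_3-coordinate is 1/4.

(1/4, 1/2, 1/4)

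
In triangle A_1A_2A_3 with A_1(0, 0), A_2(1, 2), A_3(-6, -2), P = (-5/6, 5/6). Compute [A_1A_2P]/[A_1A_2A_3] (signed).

[A_1A_2A_3] = ½·(0·(2−(-2)) + 1·(-2−0) + (-6)·(0−2)) = ½·(0 − 2 + 12) = 5.
[A_1A_2P] = ½·(0·(2−(5/6)) + 1·(5/6−0) + (-5/6)·(0−2)) = ½·(0 + 5/6 + 5/3) = 5/4, so the ratio is (5/4)/5 = 1/4.

1/4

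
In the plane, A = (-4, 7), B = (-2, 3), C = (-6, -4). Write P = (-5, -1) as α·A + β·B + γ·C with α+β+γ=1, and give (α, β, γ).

(1/6, 1/6, 2/3)

Signed area of the reference triangle: [ABC] = ½·((-4)·(3−(-4)) + (-2)·(-4−7) + (-6)·(7−3)) = ½·(-28 + 22 − 24) = -15.
[PBC] = ½·((-5)·(3−(-4)) + (-2)·(-4−(-1)) + (-6)·(-1−3)) = ½·(-35 + 6 + 24) = -5/2, so the A-coordinate is (-5/2)/(-15) = 1/6.
[APC] = ½·((-4)·(-1−(-4)) + (-5)·(-4−7) + (-6)·(7−(-1))) = ½·(-12 + 55 − 48) = -5/2, so the B-coordinate is 1/6.
[ABP] = ½·((-4)·(3−(-1)) + (-2)·(-1−7) + (-5)·(7−3)) = ½·(-16 + 16 − 20) = -10, so the C-coordinate is 2/3.
Check: 1/6 + 1/6 + 2/3 = 1.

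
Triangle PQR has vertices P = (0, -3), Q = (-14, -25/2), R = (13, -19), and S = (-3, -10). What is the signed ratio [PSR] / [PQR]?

[PQR] = ½·(0·(-25/2−(-19)) + (-14)·(-19−(-3)) + 13·(-3−(-25/2))) = ½·(0 + 224 + 247/2) = 695/4.
[PSR] = ½·(0·(-10−(-19)) + (-3)·(-19−(-3)) + 13·(-3−(-10))) = ½·(0 + 48 + 91) = 139/2, so the ratio is (139/2)/(695/4) = 2/5.

2/5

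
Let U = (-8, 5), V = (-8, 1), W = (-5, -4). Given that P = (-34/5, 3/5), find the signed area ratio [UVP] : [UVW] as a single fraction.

[UVW] = ½·((-8)·(1−(-4)) + (-8)·(-4−5) + (-5)·(5−1)) = ½·(-40 + 72 − 20) = 6.
[UVP] = ½·((-8)·(1−(3/5)) + (-8)·(3/5−5) + (-34/5)·(5−1)) = ½·(-16/5 + 176/5 − 136/5) = 12/5, so the ratio is (12/5)/6 = 2/5.

2/5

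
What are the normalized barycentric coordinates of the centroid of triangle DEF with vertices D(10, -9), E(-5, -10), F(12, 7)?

(1/3, 1/3, 1/3)

The centroid is the average of the vertices, so each weight is 1/3.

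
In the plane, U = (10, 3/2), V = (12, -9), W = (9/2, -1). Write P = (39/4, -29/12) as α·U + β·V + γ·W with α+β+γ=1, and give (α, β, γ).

Signed area of the reference triangle: [UVW] = ½·(10·(-9−(-1)) + 12·(-1−(3/2)) + (9/2)·(3/2−(-9))) = ½·(-80 − 30 + 189/4) = -251/8.
[PVW] = ½·((39/4)·(-9−(-1)) + 12·(-1−(-29/12)) + (9/2)·(-29/12−(-9))) = ½·(-78 + 17 + 237/8) = -251/16, so the U-coordinate is (-251/16)/(-251/8) = 1/2.
[UPW] = ½·(10·(-29/12−(-1)) + (39/4)·(-1−(3/2)) + (9/2)·(3/2−(-29/12))) = ½·(-85/6 − 195/8 + 141/8) = -251/24, so the V-coordinate is 1/3.
[UVP] = ½·(10·(-9−(-29/12)) + 12·(-29/12−(3/2)) + (39/4)·(3/2−(-9))) = ½·(-395/6 − 47 + 819/8) = -251/48, so the W-coordinate is 1/6.
Check: 1/2 + 1/3 + 1/6 = 1.

(1/2, 1/3, 1/6)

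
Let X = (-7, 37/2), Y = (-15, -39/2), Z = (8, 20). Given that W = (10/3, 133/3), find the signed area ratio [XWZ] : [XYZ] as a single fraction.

[XYZ] = ½·((-7)·(-39/2−20) + (-15)·(20−(37/2)) + 8·(37/2−(-39/2))) = ½·(553/2 − 45/2 + 304) = 279.
[XWZ] = ½·((-7)·(133/3−20) + (10/3)·(20−(37/2)) + 8·(37/2−(133/3))) = ½·(-511/3 + 5 − 620/3) = -186, so the ratio is (-186)/279 = -2/3.

-2/3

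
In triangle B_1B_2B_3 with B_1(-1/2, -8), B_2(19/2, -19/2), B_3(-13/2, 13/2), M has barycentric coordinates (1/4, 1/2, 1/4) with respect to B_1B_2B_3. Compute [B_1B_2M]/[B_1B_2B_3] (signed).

1/4

The signed ratio [B_1B_2M]/[B_1B_2B_3] equals the barycentric coordinate of M at vertex B_3, which is 1/4.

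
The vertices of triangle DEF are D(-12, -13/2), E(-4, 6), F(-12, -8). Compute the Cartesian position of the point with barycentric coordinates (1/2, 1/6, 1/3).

(-32/3, -59/12)

G = (1/2)·D + (1/6)·E + (1/3)·F.
x-coordinate: (1/2)·(-12) + (1/6)·(-4) + (1/3)·(-12) = -32/3.
y-coordinate: (1/2)·(-13/2) + (1/6)·6 + (1/3)·(-8) = -59/12.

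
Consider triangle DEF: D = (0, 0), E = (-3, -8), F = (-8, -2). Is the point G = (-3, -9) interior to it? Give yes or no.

no

Barycentric coordinates of G: (-5/58, 33/29, -3/58).
The three coordinates are negative, positive, negative; a point is interior exactly when all three are positive.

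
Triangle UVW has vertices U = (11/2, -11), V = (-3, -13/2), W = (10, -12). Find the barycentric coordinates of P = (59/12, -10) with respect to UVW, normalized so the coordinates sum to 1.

Signed area of the reference triangle: [UVW] = ½·((11/2)·(-13/2−(-12)) + (-3)·(-12−(-11)) + 10·(-11−(-13/2))) = ½·(121/4 + 3 − 45) = -47/8.
[PVW] = ½·((59/12)·(-13/2−(-12)) + (-3)·(-12−(-10)) + 10·(-10−(-13/2))) = ½·(649/24 + 6 − 35) = -47/48, so the U-coordinate is (-47/48)/(-47/8) = 1/6.
[UPW] = ½·((11/2)·(-10−(-12)) + (59/12)·(-12−(-11)) + 10·(-11−(-10))) = ½·(11 − 59/12 − 10) = -47/24, so the V-coordinate is 1/3.
[UVP] = ½·((11/2)·(-13/2−(-10)) + (-3)·(-10−(-11)) + (59/12)·(-11−(-13/2))) = ½·(77/4 − 3 − 177/8) = -47/16, so the W-coordinate is 1/2.

(1/6, 1/3, 1/2)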